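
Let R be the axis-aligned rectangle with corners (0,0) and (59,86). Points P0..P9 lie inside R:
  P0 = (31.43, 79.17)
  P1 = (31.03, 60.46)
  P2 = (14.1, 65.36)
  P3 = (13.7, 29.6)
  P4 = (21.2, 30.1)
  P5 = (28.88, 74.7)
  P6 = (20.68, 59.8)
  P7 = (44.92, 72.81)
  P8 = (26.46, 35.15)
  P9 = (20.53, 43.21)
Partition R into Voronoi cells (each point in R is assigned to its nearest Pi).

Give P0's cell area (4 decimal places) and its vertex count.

Area of P0's cell: 184.2431 (3 vertices)

1. box [0,59]×[0,86]: [(0, 0) (59, 0) (59, 86) (0, 86)]
2. ⊥bis P0·P1 via (31.23,69.815): [(0, 70.4827) (59, 69.2213) (59, 86) (0, 86)]  |A|=952.7329
3. ⊥bis P0·P2 via (22.765,72.265): [(24.6045, 69.9566) (59, 69.2213) (59, 86) (11.8198, 86)]  |A|=667.0202
4. ⊥bis P0·P3 via (22.565,54.385): [(24.6045, 69.9566) (59, 69.2213) (59, 86) (11.8198, 86)]  |A|=667.0202
5. ⊥bis P0·P4 via (26.315,54.635): [(24.6045, 69.9566) (59, 69.2213) (59, 86) (11.8198, 86)]  |A|=667.0202
6. ⊥bis P0·P5 via (30.155,76.935): [(43.08, 69.5617) (59, 69.2213) (59, 86) (14.2646, 86)]  |A|=501.2461
7. ⊥bis P0·P6 via (26.055,69.485): [(43.08, 69.5617) (59, 69.2213) (59, 86) (14.2646, 86)]  |A|=501.2461
8. ⊥bis P0·P7 via (38.175,75.99): [(36.8263, 73.1292) (42.8943, 86) (14.2646, 86)]  |A|=184.2431
9. ⊥bis P0·P8 via (28.945,57.16): [(36.8263, 73.1292) (42.8943, 86) (14.2646, 86)]  |A|=184.2431
10. ⊥bis P0·P9 via (25.98,61.19): [(36.8263, 73.1292) (42.8943, 86) (14.2646, 86)]  |A|=184.2431
11. canonical 3-gon: [(36.8263, 73.1292) (42.8943, 86) (14.2646, 86)]
12. shoelace: 184.2431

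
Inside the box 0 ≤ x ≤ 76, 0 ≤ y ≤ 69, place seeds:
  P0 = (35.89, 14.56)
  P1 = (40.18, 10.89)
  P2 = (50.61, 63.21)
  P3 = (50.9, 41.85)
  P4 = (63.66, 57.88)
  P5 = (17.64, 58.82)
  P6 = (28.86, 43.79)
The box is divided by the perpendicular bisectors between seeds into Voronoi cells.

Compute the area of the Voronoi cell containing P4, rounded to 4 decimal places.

1. box [0,76]×[0,69]: [(0, 0) (76, 0) (76, 69) (0, 69)]
2. ⊥bis P4·P0 via (49.775,36.22): [(0, 68.1279) (76, 19.4086) (76, 69) (0, 69)]  |A|=1917.6103
3. ⊥bis P4·P1 via (51.92,34.385): [(0, 68.1279) (55.1738, 32.7592) (76, 22.3527) (76, 69) (0, 69)]  |A|=1886.9535
4. ⊥bis P4·P2 via (57.135,60.545): [(47.7343, 37.5282) (55.1738, 32.7592) (76, 22.3527) (76, 69) (60.5883, 69)]  |A|=912.7289
5. ⊥bis P4·P3 via (57.28,49.865): [(53.8788, 52.5724) (76, 34.9637) (76, 69) (60.5883, 69)]  |A|=503.0509
6. ⊥bis P4·P5 via (40.65,58.35): [(53.8788, 52.5724) (76, 34.9637) (76, 69) (60.5883, 69)]  |A|=503.0509
7. ⊥bis P4·P6 via (46.26,50.835): [(53.8788, 52.5724) (76, 34.9637) (76, 69) (60.5883, 69)]  |A|=503.0509
8. canonical 4-gon: [(53.8788, 52.5724) (76, 34.9637) (76, 69) (60.5883, 69)]
9. shoelace: 503.0509

Area of P4's cell: 503.0509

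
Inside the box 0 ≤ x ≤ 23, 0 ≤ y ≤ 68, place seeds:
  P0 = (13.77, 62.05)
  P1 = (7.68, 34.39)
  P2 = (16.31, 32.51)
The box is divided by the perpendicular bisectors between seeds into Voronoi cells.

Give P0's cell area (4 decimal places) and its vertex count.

Area of P0's cell: 449.0851 (5 vertices)

1. box [0,23]×[0,68]: [(0, 0) (23, 0) (23, 68) (0, 68)]
2. ⊥bis P0·P1 via (10.725,48.22): [(0, 50.5814) (23, 45.5174) (23, 68) (0, 68)]  |A|=458.8646
3. ⊥bis P0·P2 via (15.04,47.28): [(0, 50.5814) (15.0072, 47.2772) (23, 47.9644) (23, 68) (0, 68)]  |A|=449.0851
4. canonical 5-gon: [(0, 50.5814) (15.0072, 47.2772) (23, 47.9644) (23, 68) (0, 68)]
5. shoelace: 449.0851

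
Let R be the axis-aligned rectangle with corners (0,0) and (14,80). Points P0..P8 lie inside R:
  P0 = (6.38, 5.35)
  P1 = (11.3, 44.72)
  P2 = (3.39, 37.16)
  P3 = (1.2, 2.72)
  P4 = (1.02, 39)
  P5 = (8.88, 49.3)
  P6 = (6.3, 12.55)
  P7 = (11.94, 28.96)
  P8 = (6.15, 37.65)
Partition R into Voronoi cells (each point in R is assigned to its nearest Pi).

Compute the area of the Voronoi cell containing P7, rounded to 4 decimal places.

Area of P7's cell: 139.9319

1. box [0,14]×[0,80]: [(0, 0) (14, 0) (14, 80) (0, 80)]
2. ⊥bis P7·P0 via (9.16,17.155): [(0, 19.3121) (14, 16.0152) (14, 80) (0, 80)]  |A|=872.7087
3. ⊥bis P7·P1 via (11.62,36.84): [(0, 36.3681) (0, 19.3121) (14, 16.0152) (14, 36.9366)]  |A|=265.8421
4. ⊥bis P7·P2 via (7.665,33.06): [(11.2769, 36.8261) (0, 25.0678) (0, 19.3121) (14, 16.0152) (14, 36.9366)]  |A|=202.126
5. ⊥bis P7·P3 via (6.57,15.84): [(11.2769, 36.8261) (0, 25.0678) (0, 19.3121) (14, 16.0152) (14, 36.9366)]  |A|=202.126
6. ⊥bis P7·P4 via (6.48,33.98): [(11.2769, 36.8261) (0, 25.0678) (0, 19.3121) (14, 16.0152) (14, 36.9366)]  |A|=202.126
7. ⊥bis P7·P5 via (10.41,39.13): [(11.2769, 36.8261) (0, 25.0678) (0, 19.3121) (14, 16.0152) (14, 36.9366)]  |A|=202.126
8. ⊥bis P7·P6 via (9.12,20.755): [(11.2769, 36.8261) (0, 25.0678) (0, 23.8895) (14, 19.0778) (14, 36.9366)]  |A|=148.6465
9. ⊥bis P7·P8 via (9.045,33.305): [(5.8731, 31.1916) (0, 25.0678) (0, 23.8895) (14, 19.0778) (14, 36.6064)]  |A|=139.9319
10. canonical 5-gon: [(5.8731, 31.1916) (0, 25.0678) (0, 23.8895) (14, 19.0778) (14, 36.6064)]
11. shoelace: 139.9319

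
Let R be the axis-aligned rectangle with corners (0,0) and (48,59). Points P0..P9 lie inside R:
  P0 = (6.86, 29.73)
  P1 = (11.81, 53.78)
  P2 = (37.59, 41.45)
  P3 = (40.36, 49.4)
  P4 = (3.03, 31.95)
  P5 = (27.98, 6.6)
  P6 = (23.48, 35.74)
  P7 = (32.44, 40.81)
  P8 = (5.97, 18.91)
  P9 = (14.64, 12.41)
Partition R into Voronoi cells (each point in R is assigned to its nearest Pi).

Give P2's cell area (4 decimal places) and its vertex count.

Area of P2's cell: 279.5422 (4 vertices)

1. box [0,48]×[0,59]: [(0, 0) (48, 0) (48, 59) (0, 59)]
2. ⊥bis P2·P0 via (22.225,35.59): [(35.7985, 0) (48, 0) (48, 59) (13.2967, 59)]  |A|=1383.6891
3. ⊥bis P2·P1 via (24.7,47.615): [(20.7715, 39.4011) (35.7985, 0) (48, 0) (48, 59) (30.1452, 59)]  |A|=1218.5838
4. ⊥bis P2·P3 via (38.975,45.425): [(25.8412, 50.0012) (20.7715, 39.4011) (35.7985, 0) (48, 0) (48, 42.2804)]  |A|=953.0053
5. ⊥bis P2·P4 via (20.31,36.7): [(25.8412, 50.0012) (20.7715, 39.4011) (35.7985, 0) (48, 0) (48, 42.2804)]  |A|=953.0053
6. ⊥bis P2·P5 via (32.785,24.025): [(25.8412, 50.0012) (20.7715, 39.4011) (25.913, 25.92) (48, 19.8294) (48, 42.2804)]  |A|=575.8885
7. ⊥bis P2·P6 via (30.535,38.595): [(25.932, 49.9696) (36.8891, 22.8933) (48, 19.8294) (48, 42.2804)]  |A|=381.3597
8. ⊥bis P2·P7 via (35.015,41.13): [(34.2779, 47.0616) (37.2952, 22.7813) (48, 19.8294) (48, 42.2804)]  |A|=279.5422
9. ⊥bis P2·P8 via (21.78,30.18): [(34.2779, 47.0616) (37.2952, 22.7813) (48, 19.8294) (48, 42.2804)]  |A|=279.5422
10. ⊥bis P2·P9 via (26.115,26.93): [(34.2779, 47.0616) (37.2952, 22.7813) (48, 19.8294) (48, 42.2804)]  |A|=279.5422
11. canonical 4-gon: [(34.2779, 47.0616) (37.2952, 22.7813) (48, 19.8294) (48, 42.2804)]
12. shoelace: 279.5422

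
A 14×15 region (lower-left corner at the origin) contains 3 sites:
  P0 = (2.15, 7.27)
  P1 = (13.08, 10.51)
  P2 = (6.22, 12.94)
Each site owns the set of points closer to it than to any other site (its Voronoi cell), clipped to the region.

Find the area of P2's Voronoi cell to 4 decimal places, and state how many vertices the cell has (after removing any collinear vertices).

1. box [0,14]×[0,15]: [(0, 0) (14, 0) (14, 15) (0, 15)]
2. ⊥bis P2·P0 via (4.185,10.105): [(0, 13.109) (14, 3.0597) (14, 15) (0, 15)]  |A|=96.819
3. ⊥bis P2·P1 via (9.65,11.725): [(0, 13.109) (8.0846, 7.3058) (10.8101, 15) (0, 15)]  |A|=49.2312
4. canonical 4-gon: [(0, 13.109) (8.0846, 7.3058) (10.8101, 15) (0, 15)]
5. shoelace: 49.2312

Area of P2's cell: 49.2312 (4 vertices)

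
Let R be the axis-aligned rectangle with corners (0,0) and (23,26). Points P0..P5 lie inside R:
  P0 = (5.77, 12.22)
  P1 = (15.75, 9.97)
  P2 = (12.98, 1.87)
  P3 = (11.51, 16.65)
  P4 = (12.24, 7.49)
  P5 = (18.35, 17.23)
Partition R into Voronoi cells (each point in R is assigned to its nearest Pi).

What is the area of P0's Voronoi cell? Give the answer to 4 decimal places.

1. box [0,23]×[0,26]: [(0, 0) (23, 0) (23, 26) (0, 26)]
2. ⊥bis P0·P1 via (10.76,11.095): [(0, 0) (8.2586, 0) (14.1203, 26) (0, 26)]  |A|=290.9266
3. ⊥bis P0·P2 via (9.375,7.045): [(0, 0.5142) (9.9349, 7.435) (14.1203, 26) (0, 26)]  |A|=257.6709
4. ⊥bis P0·P3 via (8.64,14.435): [(0, 25.6299) (0, 0.5142) (9.9349, 7.435) (10.8635, 11.554)]  |A|=153.6696
5. ⊥bis P0·P4 via (9.005,9.855): [(10.5469, 11.9642) (0, 25.6299) (0, 0.5142) (4.4348, 3.6035)]  |A|=141.5445
6. ⊥bis P0·P5 via (12.06,14.725): [(10.5469, 11.9642) (0, 25.6299) (0, 0.5142) (4.4348, 3.6035)]  |A|=141.5445
7. canonical 4-gon: [(10.5469, 11.9642) (0, 25.6299) (0, 0.5142) (4.4348, 3.6035)]
8. shoelace: 141.5445

Area of P0's cell: 141.5445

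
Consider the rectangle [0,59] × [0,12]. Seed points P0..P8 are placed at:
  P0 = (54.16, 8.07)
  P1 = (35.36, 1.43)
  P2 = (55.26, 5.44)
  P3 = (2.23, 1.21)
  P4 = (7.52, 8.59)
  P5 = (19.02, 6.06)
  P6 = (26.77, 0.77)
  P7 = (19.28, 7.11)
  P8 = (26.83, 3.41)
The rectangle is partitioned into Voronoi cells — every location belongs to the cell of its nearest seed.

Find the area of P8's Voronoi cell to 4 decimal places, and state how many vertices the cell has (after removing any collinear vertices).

Area of P8's cell: 80.6730 (5 vertices)

1. box [0,59]×[0,12]: [(0, 0) (59, 0) (59, 12) (0, 12)]
2. ⊥bis P8·P0 via (40.495,5.74): [(0, 0) (41.4737, 0) (39.4276, 12) (0, 12)]  |A|=485.408
3. ⊥bis P8·P1 via (31.095,2.42): [(0, 0) (30.5333, 0) (33.3187, 12) (0, 12)]  |A|=383.112
4. ⊥bis P8·P2 via (41.045,4.425): [(0, 0) (30.5333, 0) (33.3187, 12) (0, 12)]  |A|=383.112
5. ⊥bis P8·P3 via (14.53,2.31): [(14.7366, 0) (30.5333, 0) (33.3187, 12) (13.6634, 12)]  |A|=212.712
6. ⊥bis P8·P4 via (17.175,6): [(15.5655, 0) (30.5333, 0) (33.3187, 12) (18.7845, 12)]  |A|=177.012
7. ⊥bis P8·P5 via (22.925,4.735): [(21.3184, 0) (30.5333, 0) (33.3187, 12) (25.3901, 12)]  |A|=102.8613
8. ⊥bis P8·P6 via (26.8,2.09): [(22.0641, 2.1976) (30.9963, 1.9946) (33.3187, 12) (25.3901, 12)]  |A|=83.7805
9. ⊥bis P8·P7 via (23.055,5.26): [(23.2115, 5.5793) (22.0641, 2.1976) (30.9963, 1.9946) (33.3187, 12) (26.358, 12)]  |A|=80.673
10. canonical 5-gon: [(23.2115, 5.5793) (22.0641, 2.1976) (30.9963, 1.9946) (33.3187, 12) (26.358, 12)]
11. shoelace: 80.673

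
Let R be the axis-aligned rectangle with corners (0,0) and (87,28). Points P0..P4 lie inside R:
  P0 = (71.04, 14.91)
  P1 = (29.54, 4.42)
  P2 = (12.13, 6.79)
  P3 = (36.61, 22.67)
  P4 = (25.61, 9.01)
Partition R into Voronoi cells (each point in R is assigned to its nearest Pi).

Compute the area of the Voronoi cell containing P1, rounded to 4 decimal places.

1. box [0,87]×[0,28]: [(0, 0) (87, 0) (87, 28) (0, 28)]
2. ⊥bis P1·P0 via (50.29,9.665): [(0, 0) (52.733, 0) (45.6554, 28) (0, 28)]  |A|=1377.4386
3. ⊥bis P1·P2 via (20.835,5.605): [(20.072, 0) (52.733, 0) (45.6554, 28) (23.8836, 28)]  |A|=762.0602
4. ⊥bis P1·P3 via (33.075,13.545): [(22.4749, 17.6515) (20.072, 0) (52.733, 0) (51.0715, 6.5732)]  |A|=373.0399
5. ⊥bis P1·P4 via (27.575,6.715): [(34.7804, 12.8843) (20.1168, 0.3292) (20.072, 0) (52.733, 0) (51.0715, 6.5732)]  |A|=260.8397
6. canonical 5-gon: [(34.7804, 12.8843) (20.1168, 0.3292) (20.072, 0) (52.733, 0) (51.0715, 6.5732)]
7. shoelace: 260.8397

Area of P1's cell: 260.8397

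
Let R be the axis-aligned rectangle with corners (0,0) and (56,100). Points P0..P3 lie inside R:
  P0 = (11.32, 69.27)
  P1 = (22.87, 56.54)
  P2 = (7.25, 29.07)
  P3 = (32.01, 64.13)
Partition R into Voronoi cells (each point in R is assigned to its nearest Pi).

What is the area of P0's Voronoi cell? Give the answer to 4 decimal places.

Area of P0's cell: 1060.8287

1. box [0,56]×[0,100]: [(0, 0) (56, 0) (56, 100) (0, 100)]
2. ⊥bis P0·P1 via (17.095,62.905): [(0, 47.3946) (56, 98.2037) (56, 100) (0, 100)]  |A|=1523.2466
3. ⊥bis P0·P2 via (9.285,49.17): [(0, 50.11) (2.6924, 49.8375) (56, 98.2037) (56, 100) (0, 100)]  |A|=1519.5911
4. ⊥bis P0·P3 via (21.665,66.7): [(0, 50.11) (2.6924, 49.8375) (21.7777, 67.1536) (29.9377, 100) (0, 100)]  |A|=1060.8287
5. canonical 5-gon: [(0, 50.11) (2.6924, 49.8375) (21.7777, 67.1536) (29.9377, 100) (0, 100)]
6. shoelace: 1060.8287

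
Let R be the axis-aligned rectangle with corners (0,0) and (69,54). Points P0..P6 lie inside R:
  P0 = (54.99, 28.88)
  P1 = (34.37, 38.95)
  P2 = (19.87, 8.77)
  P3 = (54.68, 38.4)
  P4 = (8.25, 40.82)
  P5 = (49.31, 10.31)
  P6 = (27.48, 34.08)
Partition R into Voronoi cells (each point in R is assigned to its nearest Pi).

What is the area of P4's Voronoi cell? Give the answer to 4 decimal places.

Area of P4's cell: 574.1918

1. box [0,69]×[0,54]: [(0, 0) (69, 0) (69, 54) (0, 54)]
2. ⊥bis P4·P0 via (31.62,34.85): [(0, 0) (22.7174, 0) (36.512, 54) (0, 54)]  |A|=1599.1923
3. ⊥bis P4·P1 via (21.31,39.885): [(0, 0) (18.4545, 0) (22.3205, 54) (0, 54)]  |A|=1100.9266
4. ⊥bis P4·P2 via (14.06,24.795): [(0, 19.6974) (20.3941, 27.0915) (22.3205, 54) (0, 54)]  |A|=650.091
5. ⊥bis P4·P3 via (31.465,39.61): [(0, 19.6974) (20.3941, 27.0915) (22.3205, 54) (0, 54)]  |A|=650.091
6. ⊥bis P4·P5 via (28.78,25.565): [(0, 19.6974) (20.3941, 27.0915) (22.3205, 54) (0, 54)]  |A|=650.091
7. ⊥bis P4·P6 via (17.865,37.45): [(0, 19.6974) (13.3377, 24.5331) (21.9752, 49.177) (22.3205, 54) (0, 54)]  |A|=574.1918
8. canonical 5-gon: [(0, 19.6974) (13.3377, 24.5331) (21.9752, 49.177) (22.3205, 54) (0, 54)]
9. shoelace: 574.1918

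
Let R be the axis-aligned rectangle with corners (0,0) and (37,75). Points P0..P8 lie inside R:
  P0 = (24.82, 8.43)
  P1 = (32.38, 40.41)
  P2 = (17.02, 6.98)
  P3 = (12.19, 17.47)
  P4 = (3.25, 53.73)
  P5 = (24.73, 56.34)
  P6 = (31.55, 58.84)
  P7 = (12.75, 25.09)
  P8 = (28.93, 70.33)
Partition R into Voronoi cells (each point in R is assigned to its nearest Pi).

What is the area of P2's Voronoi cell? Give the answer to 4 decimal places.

Area of P2's cell: 216.6152

1. box [0,37]×[0,75]: [(0, 0) (37, 0) (37, 75) (0, 75)]
2. ⊥bis P2·P0 via (20.92,7.705): [(0, 0) (22.3523, 0) (8.41, 75) (0, 75)]  |A|=1153.5889
3. ⊥bis P2·P1 via (24.7,23.695): [(0, 35.0438) (0, 0) (22.3523, 0) (17.3169, 27.0873)]  |A|=606.1574
4. ⊥bis P2·P3 via (14.605,12.225): [(0, 5.5003) (0, 0) (22.3523, 0) (19.6481, 14.547)]  |A|=216.6152
5. ⊥bis P2·P4 via (10.135,30.355): [(0, 5.5003) (0, 0) (22.3523, 0) (19.6481, 14.547)]  |A|=216.6152
6. ⊥bis P2·P5 via (20.875,31.66): [(0, 5.5003) (0, 0) (22.3523, 0) (19.6481, 14.547)]  |A|=216.6152
7. ⊥bis P2·P6 via (24.285,32.91): [(0, 5.5003) (0, 0) (22.3523, 0) (19.6481, 14.547)]  |A|=216.6152
8. ⊥bis P2·P7 via (14.885,16.035): [(0, 5.5003) (0, 0) (22.3523, 0) (19.6481, 14.547)]  |A|=216.6152
9. ⊥bis P2·P8 via (22.975,38.655): [(0, 5.5003) (0, 0) (22.3523, 0) (19.6481, 14.547)]  |A|=216.6152
10. canonical 4-gon: [(0, 5.5003) (0, 0) (22.3523, 0) (19.6481, 14.547)]
11. shoelace: 216.6152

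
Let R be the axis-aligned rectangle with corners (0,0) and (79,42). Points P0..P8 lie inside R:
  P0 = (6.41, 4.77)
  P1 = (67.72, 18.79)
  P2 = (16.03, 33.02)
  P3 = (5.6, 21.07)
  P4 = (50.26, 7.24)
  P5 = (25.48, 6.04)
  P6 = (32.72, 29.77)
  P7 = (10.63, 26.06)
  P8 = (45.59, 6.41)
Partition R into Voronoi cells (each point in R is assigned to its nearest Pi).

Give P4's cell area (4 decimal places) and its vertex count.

Area of P4's cell: 301.7184 (4 vertices)

1. box [0,79]×[0,42]: [(0, 0) (79, 0) (79, 42) (0, 42)]
2. ⊥bis P4·P0 via (28.335,6.005): [(28.6733, 0) (79, 0) (79, 42) (26.3075, 42)]  |A|=2163.4051
3. ⊥bis P4·P1 via (58.99,13.015): [(28.6733, 0) (67.5996, 0) (39.8161, 42) (26.3075, 42)]  |A|=1101.1338
4. ⊥bis P4·P2 via (33.145,20.13): [(27.9294, 13.2049) (28.6733, 0) (67.5996, 0) (44.3987, 35.0724)]  |A|=799.491
5. ⊥bis P4·P3 via (27.93,14.155): [(27.9294, 13.2049) (28.6733, 0) (67.5996, 0) (44.3987, 35.0724)]  |A|=799.491
6. ⊥bis P4·P5 via (37.87,6.64): [(36.9707, 25.2097) (38.1915, 0) (67.5996, 0) (44.3987, 35.0724)]  |A|=615.3547
7. ⊥bis P4·P6 via (41.49,18.505): [(37.4478, 15.3581) (38.1915, 0) (67.5996, 0) (50.644, 25.6315)]  |A|=482.0411
8. ⊥bis P4·P7 via (30.445,16.65): [(37.4478, 15.3581) (38.1915, 0) (67.5996, 0) (50.644, 25.6315)]  |A|=482.0411
9. ⊥bis P4·P8 via (47.925,6.825): [(45.3193, 21.4862) (49.138, 0) (67.5996, 0) (50.644, 25.6315)]  |A|=301.7184
10. canonical 4-gon: [(45.3193, 21.4862) (49.138, 0) (67.5996, 0) (50.644, 25.6315)]
11. shoelace: 301.7184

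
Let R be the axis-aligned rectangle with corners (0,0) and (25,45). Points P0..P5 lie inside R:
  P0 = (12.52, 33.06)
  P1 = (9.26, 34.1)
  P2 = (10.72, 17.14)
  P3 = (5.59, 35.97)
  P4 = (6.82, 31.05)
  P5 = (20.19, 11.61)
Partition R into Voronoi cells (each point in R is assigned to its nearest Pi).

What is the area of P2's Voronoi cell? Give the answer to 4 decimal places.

1. box [0,25]×[0,45]: [(0, 0) (25, 0) (25, 45) (0, 45)]
2. ⊥bis P2·P0 via (11.62,25.1): [(0, 26.4138) (0, 0) (25, 0) (25, 23.5872)]  |A|=625.0126
3. ⊥bis P2·P1 via (9.99,25.62): [(8.3043, 25.4749) (0, 24.76) (0, 0) (25, 0) (25, 23.5872)]  |A|=618.1457
4. ⊥bis P2·P3 via (8.155,26.555): [(8.3043, 25.4749) (2.29, 24.9571) (0, 24.3333) (0, 0) (25, 0) (25, 23.5872)]  |A|=617.6571
5. ⊥bis P2·P4 via (8.77,24.095): [(12.1434, 25.0408) (0, 21.6361) (0, 0) (25, 0) (25, 23.5872)]  |A|=596.0038
6. ⊥bis P2·P5 via (15.455,14.375): [(21.0924, 24.029) (12.1434, 25.0408) (0, 21.6361) (0, 0) (7.0607, 0)]  |A|=334.3883
7. canonical 5-gon: [(21.0924, 24.029) (12.1434, 25.0408) (0, 21.6361) (0, 0) (7.0607, 0)]
8. shoelace: 334.3883

Area of P2's cell: 334.3883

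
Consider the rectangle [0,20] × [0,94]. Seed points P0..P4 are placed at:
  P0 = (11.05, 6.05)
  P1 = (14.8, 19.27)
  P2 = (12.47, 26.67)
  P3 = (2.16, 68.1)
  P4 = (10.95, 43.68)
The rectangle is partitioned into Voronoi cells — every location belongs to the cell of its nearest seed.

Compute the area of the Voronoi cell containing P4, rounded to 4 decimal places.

Area of P4's cell: 442.1567

1. box [0,20]×[0,94]: [(0, 0) (20, 0) (20, 94) (0, 94)]
2. ⊥bis P4·P0 via (11,24.865): [(0, 24.8358) (20, 24.8889) (20, 94) (0, 94)]  |A|=1382.7531
3. ⊥bis P4·P1 via (12.875,31.475): [(0, 29.4443) (20, 32.5988) (20, 94) (0, 94)]  |A|=1259.569
4. ⊥bis P4·P2 via (11.71,35.175): [(0, 34.1286) (20, 35.9158) (20, 94) (0, 94)]  |A|=1179.5561
5. ⊥bis P4·P3 via (6.555,55.89): [(0, 53.5305) (0, 34.1286) (20, 35.9158) (20, 60.7295)]  |A|=442.1567
6. canonical 4-gon: [(0, 53.5305) (0, 34.1286) (20, 35.9158) (20, 60.7295)]
7. shoelace: 442.1567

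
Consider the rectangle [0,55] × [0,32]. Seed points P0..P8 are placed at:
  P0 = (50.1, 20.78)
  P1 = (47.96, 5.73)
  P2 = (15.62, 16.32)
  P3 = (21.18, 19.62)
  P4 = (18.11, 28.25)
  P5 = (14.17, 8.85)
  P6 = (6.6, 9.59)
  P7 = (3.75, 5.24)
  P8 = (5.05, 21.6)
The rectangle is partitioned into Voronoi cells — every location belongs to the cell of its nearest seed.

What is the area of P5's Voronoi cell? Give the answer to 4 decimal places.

Area of P5's cell: 216.8169

1. box [0,55]×[0,32]: [(0, 0) (55, 0) (55, 32) (0, 32)]
2. ⊥bis P5·P0 via (32.135,14.815): [(0, 0) (37.0541, 0) (26.429, 32) (0, 32)]  |A|=1015.7293
3. ⊥bis P5·P1 via (31.065,7.29): [(0, 0) (30.3919, 0) (31.8415, 15.6991) (26.429, 32) (0, 32)]  |A|=963.4339
4. ⊥bis P5·P2 via (14.895,12.585): [(0, 15.4763) (0, 0) (30.3919, 0) (31.2606, 9.4083)]  |A|=384.8662
5. ⊥bis P5·P3 via (17.675,14.235): [(22.4687, 11.1149) (0, 15.4763) (0, 0) (30.3919, 0) (30.9108, 5.6201)]  |A|=367.9149
6. ⊥bis P5·P4 via (16.14,18.55): [(22.4687, 11.1149) (0, 15.4763) (0, 0) (30.3919, 0) (30.9108, 5.6201)]  |A|=367.9149
7. ⊥bis P5·P6 via (10.385,9.22): [(22.4687, 11.1149) (10.7918, 13.3815) (9.4837, 0) (30.3919, 0) (30.9108, 5.6201)]  |A|=220.9535
8. ⊥bis P5·P7 via (8.96,7.045): [(22.4687, 11.1149) (10.7918, 13.3815) (9.9056, 4.3157) (11.4007, 0) (30.3919, 0) (30.9108, 5.6201)]  |A|=216.8169
9. ⊥bis P5·P8 via (9.61,15.225): [(22.4687, 11.1149) (10.7918, 13.3815) (9.9056, 4.3157) (11.4007, 0) (30.3919, 0) (30.9108, 5.6201)]  |A|=216.8169
10. canonical 6-gon: [(22.4687, 11.1149) (10.7918, 13.3815) (9.9056, 4.3157) (11.4007, 0) (30.3919, 0) (30.9108, 5.6201)]
11. shoelace: 216.8169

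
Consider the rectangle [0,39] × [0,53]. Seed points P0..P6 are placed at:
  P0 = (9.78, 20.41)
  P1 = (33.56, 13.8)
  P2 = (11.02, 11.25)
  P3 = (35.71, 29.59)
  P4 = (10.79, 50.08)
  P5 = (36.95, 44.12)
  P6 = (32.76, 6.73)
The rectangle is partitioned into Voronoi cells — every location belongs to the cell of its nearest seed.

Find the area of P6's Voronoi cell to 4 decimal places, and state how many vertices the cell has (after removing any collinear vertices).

1. box [0,39]×[0,53]: [(0, 0) (39, 0) (39, 53) (0, 53)]
2. ⊥bis P6·P0 via (21.27,13.57): [(13.1918, 0) (39, 0) (39, 43.3533)]  |A|=559.4357
3. ⊥bis P6·P1 via (33.16,10.265): [(20.1771, 11.7341) (13.1918, 0) (39, 0) (39, 9.6042)]  |A|=241.8072
4. ⊥bis P6·P2 via (21.89,8.99): [(22.408, 11.4816) (20.0209, 0) (39, 0) (39, 9.6042)]  |A|=188.6317
5. ⊥bis P6·P3 via (34.235,18.16): [(22.408, 11.4816) (20.0209, 0) (39, 0) (39, 9.6042)]  |A|=188.6317
6. ⊥bis P6·P4 via (21.775,28.405): [(22.408, 11.4816) (20.0209, 0) (39, 0) (39, 9.6042)]  |A|=188.6317
7. ⊥bis P6·P5 via (34.855,25.425): [(22.408, 11.4816) (20.0209, 0) (39, 0) (39, 9.6042)]  |A|=188.6317
8. canonical 4-gon: [(22.408, 11.4816) (20.0209, 0) (39, 0) (39, 9.6042)]
9. shoelace: 188.6317

Area of P6's cell: 188.6317 (4 vertices)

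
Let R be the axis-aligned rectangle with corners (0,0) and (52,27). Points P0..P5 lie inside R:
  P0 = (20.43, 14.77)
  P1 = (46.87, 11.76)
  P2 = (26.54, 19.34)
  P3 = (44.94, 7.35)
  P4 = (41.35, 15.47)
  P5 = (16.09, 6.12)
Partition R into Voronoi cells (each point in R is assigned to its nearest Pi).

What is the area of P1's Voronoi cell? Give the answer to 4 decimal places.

1. box [0,52]×[0,27]: [(0, 0) (52, 0) (52, 27) (0, 27)]
2. ⊥bis P1·P0 via (33.65,13.265): [(32.1399, 0) (52, 0) (52, 27) (35.2136, 27)]  |A|=494.7277
3. ⊥bis P1·P2 via (36.705,15.55): [(32.6817, 4.7592) (32.1399, 0) (52, 0) (52, 27) (40.9741, 27)]  |A|=430.6689
4. ⊥bis P1·P3 via (45.905,9.555): [(36.0739, 13.8575) (52, 6.8876) (52, 27) (40.9741, 27)]  |A|=232.6098
5. ⊥bis P1·P4 via (44.11,13.615): [(42.4094, 11.0848) (52, 6.8876) (52, 25.3543)]  |A|=88.553
6. ⊥bis P1·P5 via (31.48,8.94): [(42.4094, 11.0848) (52, 6.8876) (52, 25.3543)]  |A|=88.553
7. canonical 3-gon: [(42.4094, 11.0848) (52, 6.8876) (52, 25.3543)]
8. shoelace: 88.553

Area of P1's cell: 88.5530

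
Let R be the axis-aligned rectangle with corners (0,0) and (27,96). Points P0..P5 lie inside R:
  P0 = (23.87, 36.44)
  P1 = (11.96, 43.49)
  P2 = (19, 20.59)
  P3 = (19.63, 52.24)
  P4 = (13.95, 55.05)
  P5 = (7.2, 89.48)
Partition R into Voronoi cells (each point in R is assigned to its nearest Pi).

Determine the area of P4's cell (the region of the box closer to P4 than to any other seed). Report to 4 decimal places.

Area of P4's cell: 467.3633

1. box [0,27]×[0,96]: [(0, 0) (27, 0) (27, 96) (0, 96)]
2. ⊥bis P4·P0 via (18.91,45.745): [(0, 35.6651) (27, 50.0573) (27, 96) (0, 96)]  |A|=1434.7471
3. ⊥bis P4·P1 via (12.955,49.27): [(0, 51.5001) (22.455, 47.6346) (27, 50.0573) (27, 96) (0, 96)]  |A|=1256.9594
4. ⊥bis P4·P2 via (16.475,37.82): [(0, 51.5001) (22.455, 47.6346) (27, 50.0573) (27, 96) (0, 96)]  |A|=1256.9594
5. ⊥bis P4·P3 via (16.79,53.645): [(0, 51.5001) (14.4945, 49.005) (27, 74.283) (27, 96) (0, 96)]  |A|=1092.7252
6. ⊥bis P4·P5 via (10.575,72.265): [(0, 70.1918) (0, 51.5001) (14.4945, 49.005) (27, 74.283) (27, 75.4851)]  |A|=467.3633
7. canonical 5-gon: [(0, 70.1918) (0, 51.5001) (14.4945, 49.005) (27, 74.283) (27, 75.4851)]
8. shoelace: 467.3633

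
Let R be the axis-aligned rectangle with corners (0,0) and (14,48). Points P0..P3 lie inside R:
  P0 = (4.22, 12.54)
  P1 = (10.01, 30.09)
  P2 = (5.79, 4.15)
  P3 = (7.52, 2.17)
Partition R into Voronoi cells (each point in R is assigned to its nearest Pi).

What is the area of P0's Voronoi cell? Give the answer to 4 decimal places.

Area of P0's cell: 176.8847

1. box [0,14]×[0,48]: [(0, 0) (14, 0) (14, 48) (0, 48)]
2. ⊥bis P0·P1 via (7.115,21.315): [(0, 23.6623) (0, 0) (14, 0) (14, 19.0435)]  |A|=298.9412
3. ⊥bis P0·P2 via (5.005,8.345): [(0, 23.6623) (0, 7.4084) (14, 10.0282) (14, 19.0435)]  |A|=176.8847
4. ⊥bis P0·P3 via (5.87,7.355): [(0, 23.6623) (0, 7.4084) (14, 10.0282) (14, 19.0435)]  |A|=176.8847
5. canonical 4-gon: [(0, 23.6623) (0, 7.4084) (14, 10.0282) (14, 19.0435)]
6. shoelace: 176.8847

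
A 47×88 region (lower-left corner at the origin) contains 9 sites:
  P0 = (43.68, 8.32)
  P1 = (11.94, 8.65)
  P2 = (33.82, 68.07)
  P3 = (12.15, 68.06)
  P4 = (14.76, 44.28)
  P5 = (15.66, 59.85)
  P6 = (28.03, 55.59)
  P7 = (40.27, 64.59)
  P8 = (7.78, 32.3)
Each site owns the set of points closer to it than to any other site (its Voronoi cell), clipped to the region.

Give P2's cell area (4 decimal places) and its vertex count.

1. box [0,47]×[0,88]: [(0, 0) (47, 0) (47, 88) (0, 88)]
2. ⊥bis P2·P0 via (38.75,38.195): [(0, 31.8004) (47, 39.5564) (47, 88) (0, 88)]  |A|=2459.1137
3. ⊥bis P2·P1 via (22.88,38.36): [(0, 46.785) (28.1006, 36.4376) (47, 39.5564) (47, 88) (0, 88)]  |A|=2248.5758
4. ⊥bis P2·P3 via (22.985,68.065): [(22.9987, 38.3163) (28.1006, 36.4376) (47, 39.5564) (47, 88) (22.9758, 88)]  |A|=1203.8681
5. ⊥bis P2·P4 via (24.29,56.175): [(22.99, 57.2165) (45.3687, 39.2872) (47, 39.5564) (47, 88) (22.9758, 88)]  |A|=968.9753
6. ⊥bis P2·P5 via (24.74,63.96): [(22.9851, 67.837) (30.5249, 51.1797) (45.3687, 39.2872) (47, 39.5564) (47, 88) (22.9758, 88)]  |A|=928.978
7. ⊥bis P2·P6 via (30.925,61.83): [(22.9851, 67.837) (24.3163, 64.8961) (47, 54.3721) (47, 88) (22.9758, 88)]  |A|=672.3359
8. ⊥bis P2·P7 via (37.045,66.33): [(22.9851, 67.837) (24.3163, 64.8961) (33.8779, 60.46) (47, 84.7811) (47, 88) (22.9758, 88)]  |A|=472.8218
9. ⊥bis P2·P8 via (20.8,50.185): [(22.9851, 67.837) (24.3163, 64.8961) (33.8779, 60.46) (47, 84.7811) (47, 88) (22.9758, 88)]  |A|=472.8218
10. canonical 6-gon: [(22.9851, 67.837) (24.3163, 64.8961) (33.8779, 60.46) (47, 84.7811) (47, 88) (22.9758, 88)]
11. shoelace: 472.8218

Area of P2's cell: 472.8218 (6 vertices)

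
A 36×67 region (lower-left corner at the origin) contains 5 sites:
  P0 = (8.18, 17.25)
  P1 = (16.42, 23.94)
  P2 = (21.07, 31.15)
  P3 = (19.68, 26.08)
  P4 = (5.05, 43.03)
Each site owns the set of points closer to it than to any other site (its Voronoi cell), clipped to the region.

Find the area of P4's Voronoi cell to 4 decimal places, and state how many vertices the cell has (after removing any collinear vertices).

1. box [0,36]×[0,67]: [(0, 0) (36, 0) (36, 67) (0, 67)]
2. ⊥bis P4·P0 via (6.615,30.14): [(0, 29.3369) (36, 33.7077) (36, 67) (0, 67)]  |A|=1277.1981
3. ⊥bis P4·P1 via (10.735,33.485): [(0, 29.3369) (4.7357, 29.9118) (36, 48.5328) (36, 67) (0, 67)]  |A|=1045.4495
4. ⊥bis P4·P2 via (13.06,37.09): [(0, 29.3369) (4.7357, 29.9118) (10.111, 33.1134) (35.2404, 67) (0, 67)]  |A|=793.5322
5. ⊥bis P4·P3 via (12.365,34.555): [(0, 29.3369) (4.7357, 29.9118) (10.111, 33.1134) (35.2404, 67) (0, 67)]  |A|=793.5322
6. canonical 5-gon: [(0, 29.3369) (4.7357, 29.9118) (10.111, 33.1134) (35.2404, 67) (0, 67)]
7. shoelace: 793.5322

Area of P4's cell: 793.5322 (5 vertices)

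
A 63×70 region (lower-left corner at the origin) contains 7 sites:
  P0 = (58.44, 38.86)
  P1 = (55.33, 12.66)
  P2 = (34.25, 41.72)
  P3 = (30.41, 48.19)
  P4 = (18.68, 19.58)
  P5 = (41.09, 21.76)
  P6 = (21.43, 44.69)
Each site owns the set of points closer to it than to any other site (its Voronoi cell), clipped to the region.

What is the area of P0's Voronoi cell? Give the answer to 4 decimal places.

Area of P0's cell: 630.3187

1. box [0,63]×[0,70]: [(0, 0) (63, 0) (63, 70) (0, 70)]
2. ⊥bis P0·P1 via (56.885,25.76): [(0, 32.5124) (63, 25.0341) (63, 70) (0, 70)]  |A|=2597.2848
3. ⊥bis P0·P2 via (46.345,40.29): [(44.7968, 27.1949) (63, 25.0341) (63, 70) (49.8576, 70)]  |A|=690.5424
4. ⊥bis P0·P3 via (44.425,43.525): [(47.9958, 54.2528) (44.7968, 27.1949) (63, 25.0341) (63, 70) (53.2374, 70)]  |A|=663.9314
5. ⊥bis P0·P4 via (38.56,29.22): [(47.9958, 54.2528) (44.7968, 27.1949) (63, 25.0341) (63, 70) (53.2374, 70)]  |A|=663.9314
6. ⊥bis P0·P5 via (49.765,30.31): [(47.9958, 54.2528) (45.6578, 34.4773) (53.9002, 26.1143) (63, 25.0341) (63, 70) (53.2374, 70)]  |A|=630.3187
7. ⊥bis P0·P6 via (39.935,41.775): [(47.9958, 54.2528) (45.6578, 34.4773) (53.9002, 26.1143) (63, 25.0341) (63, 70) (53.2374, 70)]  |A|=630.3187
8. canonical 6-gon: [(47.9958, 54.2528) (45.6578, 34.4773) (53.9002, 26.1143) (63, 25.0341) (63, 70) (53.2374, 70)]
9. shoelace: 630.3187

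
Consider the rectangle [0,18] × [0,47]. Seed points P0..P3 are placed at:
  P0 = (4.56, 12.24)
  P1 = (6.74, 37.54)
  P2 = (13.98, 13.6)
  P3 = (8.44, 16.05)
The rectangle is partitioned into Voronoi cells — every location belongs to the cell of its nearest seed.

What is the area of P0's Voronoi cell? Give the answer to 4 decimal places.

Area of P0's cell: 160.5647

1. box [0,18]×[0,47]: [(0, 0) (18, 0) (18, 47) (0, 47)]
2. ⊥bis P0·P1 via (5.65,24.89): [(0, 25.3768) (0, 0) (18, 0) (18, 23.8258)]  |A|=442.8242
3. ⊥bis P0·P2 via (9.27,12.92): [(7.5657, 24.7249) (0, 25.3768) (0, 0) (11.1353, 0)]  |A|=233.6564
4. ⊥bis P0·P3 via (6.5,14.145): [(9.5401, 11.049) (0, 20.7644) (0, 0) (11.1353, 0)]  |A|=160.5647
5. canonical 4-gon: [(9.5401, 11.049) (0, 20.7644) (0, 0) (11.1353, 0)]
6. shoelace: 160.5647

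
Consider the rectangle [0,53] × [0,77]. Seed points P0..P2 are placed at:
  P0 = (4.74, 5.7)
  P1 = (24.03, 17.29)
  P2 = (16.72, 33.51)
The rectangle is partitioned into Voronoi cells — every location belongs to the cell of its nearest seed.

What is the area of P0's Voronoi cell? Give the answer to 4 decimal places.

Area of P0's cell: 326.3219

1. box [0,53]×[0,77]: [(0, 0) (53, 0) (53, 77) (0, 77)]
2. ⊥bis P0·P1 via (14.385,11.495): [(0, 35.4369) (0, 0) (21.2915, 0)]  |A|=377.253
3. ⊥bis P0·P2 via (10.73,19.605): [(9.087, 20.3128) (0, 24.2273) (0, 0) (21.2915, 0)]  |A|=326.3219
4. canonical 4-gon: [(9.087, 20.3128) (0, 24.2273) (0, 0) (21.2915, 0)]
5. shoelace: 326.3219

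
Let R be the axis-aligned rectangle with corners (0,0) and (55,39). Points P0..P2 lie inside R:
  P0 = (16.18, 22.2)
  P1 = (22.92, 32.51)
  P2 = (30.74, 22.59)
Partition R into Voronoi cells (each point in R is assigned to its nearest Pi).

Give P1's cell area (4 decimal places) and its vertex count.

1. box [0,55]×[0,39]: [(0, 0) (55, 0) (55, 39) (0, 39)]
2. ⊥bis P1·P0 via (19.55,27.355): [(55, 4.1801) (55, 39) (1.737, 39)]  |A|=927.3065
3. ⊥bis P1·P2 via (26.83,27.55): [(23.3945, 24.8417) (41.3548, 39) (1.737, 39)]  |A|=280.4599
4. canonical 3-gon: [(23.3945, 24.8417) (41.3548, 39) (1.737, 39)]
5. shoelace: 280.4599

Area of P1's cell: 280.4599 (3 vertices)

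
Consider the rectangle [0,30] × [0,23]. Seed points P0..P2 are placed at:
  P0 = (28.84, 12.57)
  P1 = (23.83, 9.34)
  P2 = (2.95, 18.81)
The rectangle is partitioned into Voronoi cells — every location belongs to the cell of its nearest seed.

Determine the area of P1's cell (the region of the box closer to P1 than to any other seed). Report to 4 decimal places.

1. box [0,30]×[0,23]: [(0, 0) (30, 0) (30, 23) (0, 23)]
2. ⊥bis P1·P0 via (26.335,10.955): [(0, 0) (30, 0) (30, 5.2703) (18.5695, 23) (0, 23)]  |A|=588.6699
3. ⊥bis P1·P2 via (13.39,14.075): [(7.0064, 0) (30, 0) (30, 5.2703) (18.5695, 23) (17.4379, 23)]  |A|=307.561
4. canonical 5-gon: [(7.0064, 0) (30, 0) (30, 5.2703) (18.5695, 23) (17.4379, 23)]
5. shoelace: 307.561

Area of P1's cell: 307.5610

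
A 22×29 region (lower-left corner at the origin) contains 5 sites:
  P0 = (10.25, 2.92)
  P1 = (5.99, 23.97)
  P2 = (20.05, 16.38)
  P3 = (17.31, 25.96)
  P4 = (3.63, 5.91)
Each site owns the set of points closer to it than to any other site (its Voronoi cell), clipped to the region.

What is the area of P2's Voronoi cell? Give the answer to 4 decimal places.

Area of P2's cell: 130.8921

1. box [0,22]×[0,29]: [(0, 0) (22, 0) (22, 29) (0, 29)]
2. ⊥bis P2·P0 via (15.15,9.65): [(0, 20.6805) (22, 4.6626) (22, 29) (0, 29)]  |A|=359.226
3. ⊥bis P2·P1 via (13.02,20.175): [(9.5423, 13.7328) (22, 4.6626) (22, 29) (17.784, 29)]  |A|=183.7766
4. ⊥bis P2·P3 via (18.68,21.17): [(12.6217, 19.4373) (9.5423, 13.7328) (22, 4.6626) (22, 22.1196)]  |A|=131.3551
5. ⊥bis P2·P4 via (11.84,11.145): [(12.6217, 19.4373) (9.8392, 14.2828) (10.751, 12.8528) (22, 4.6626) (22, 22.1196)]  |A|=130.8921
6. canonical 5-gon: [(12.6217, 19.4373) (9.8392, 14.2828) (10.751, 12.8528) (22, 4.6626) (22, 22.1196)]
7. shoelace: 130.8921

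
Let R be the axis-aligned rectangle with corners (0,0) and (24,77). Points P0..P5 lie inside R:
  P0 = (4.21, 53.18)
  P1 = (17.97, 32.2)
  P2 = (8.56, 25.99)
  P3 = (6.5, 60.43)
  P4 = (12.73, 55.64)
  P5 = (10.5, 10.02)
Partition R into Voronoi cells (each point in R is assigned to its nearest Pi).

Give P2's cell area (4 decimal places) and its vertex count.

1. box [0,24]×[0,77]: [(0, 0) (24, 0) (24, 77) (0, 77)]
2. ⊥bis P2·P0 via (6.385,39.585): [(0, 38.5635) (0, 0) (24, 0) (24, 42.4031)]  |A|=971.5996
3. ⊥bis P2·P1 via (13.265,29.095): [(6.3463, 39.5788) (0, 38.5635) (0, 0) (24, 0) (24, 12.8283)]  |A|=710.5475
4. ⊥bis P2·P3 via (7.53,43.21): [(6.3463, 39.5788) (0, 38.5635) (0, 0) (24, 0) (24, 12.8283)]  |A|=710.5475
5. ⊥bis P2·P4 via (10.645,40.815): [(6.3463, 39.5788) (0, 38.5635) (0, 0) (24, 0) (24, 12.8283)]  |A|=710.5475
6. ⊥bis P2·P5 via (9.53,18.005): [(19.7633, 19.2481) (6.3463, 39.5788) (0, 38.5635) (0, 16.8473)]  |A|=285.9159
7. canonical 4-gon: [(19.7633, 19.2481) (6.3463, 39.5788) (0, 38.5635) (0, 16.8473)]
8. shoelace: 285.9159

Area of P2's cell: 285.9159 (4 vertices)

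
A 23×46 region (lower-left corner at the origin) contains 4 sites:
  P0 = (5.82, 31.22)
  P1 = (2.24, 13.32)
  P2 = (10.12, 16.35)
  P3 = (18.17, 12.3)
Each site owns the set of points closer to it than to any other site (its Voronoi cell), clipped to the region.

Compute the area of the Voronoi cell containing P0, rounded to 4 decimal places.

1. box [0,23]×[0,46]: [(0, 0) (23, 0) (23, 46) (0, 46)]
2. ⊥bis P0·P1 via (4.03,22.27): [(0, 23.076) (23, 18.476) (23, 46) (0, 46)]  |A|=580.152
3. ⊥bis P0·P2 via (7.97,23.785): [(0, 23.076) (3.2621, 22.4236) (23, 28.1313) (23, 46) (0, 46)]  |A|=484.8644
4. ⊥bis P0·P3 via (11.995,21.76): [(0, 23.076) (3.2621, 22.4236) (20.766, 27.4853) (23, 28.9435) (23, 46) (0, 46)]  |A|=483.9572
5. canonical 6-gon: [(0, 23.076) (3.2621, 22.4236) (20.766, 27.4853) (23, 28.9435) (23, 46) (0, 46)]
6. shoelace: 483.9572

Area of P0's cell: 483.9572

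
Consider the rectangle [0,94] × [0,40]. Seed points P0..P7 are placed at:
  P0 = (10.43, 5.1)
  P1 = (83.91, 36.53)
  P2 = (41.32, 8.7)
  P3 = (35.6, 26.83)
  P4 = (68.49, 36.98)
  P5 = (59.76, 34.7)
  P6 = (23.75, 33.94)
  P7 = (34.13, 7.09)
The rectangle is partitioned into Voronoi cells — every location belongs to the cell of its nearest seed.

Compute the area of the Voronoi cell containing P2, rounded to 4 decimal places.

Area of P2's cell: 574.9737

1. box [0,94]×[0,40]: [(0, 0) (94, 0) (94, 40) (0, 40)]
2. ⊥bis P2·P0 via (25.875,6.9): [(26.6791, 0) (94, 0) (94, 40) (22.0174, 40)]  |A|=2786.0683
3. ⊥bis P2·P1 via (62.615,22.615): [(26.6791, 0) (77.3925, 0) (51.2549, 40) (22.0174, 40)]  |A|=1599.0181
4. ⊥bis P2·P3 via (38.46,17.765): [(25.1, 13.5499) (26.6791, 0) (77.3925, 0) (61.1139, 24.9123)]  |A|=884.6572
5. ⊥bis P2·P4 via (54.905,22.84): [(54.8162, 22.9254) (25.1, 13.5499) (26.6791, 0) (77.3925, 0) (75.2242, 3.3183)]  |A|=802.6429
6. ⊥bis P2·P5 via (50.54,21.7): [(71.7459, 6.6602) (50.6608, 21.6143) (25.1, 13.5499) (26.6791, 0) (77.3925, 0) (75.2242, 3.3183)]  |A|=757.7513
7. ⊥bis P2·P6 via (32.535,21.32): [(71.7459, 6.6602) (50.6608, 21.6143) (25.1, 13.5499) (26.6791, 0) (77.3925, 0) (75.2242, 3.3183)]  |A|=757.7513
8. ⊥bis P2·P7 via (37.725,7.895): [(71.7459, 6.6602) (50.6608, 21.6143) (35.7092, 16.8971) (39.4929, 0) (77.3925, 0) (75.2242, 3.3183)]  |A|=574.9737
9. canonical 6-gon: [(71.7459, 6.6602) (50.6608, 21.6143) (35.7092, 16.8971) (39.4929, 0) (77.3925, 0) (75.2242, 3.3183)]
10. shoelace: 574.9737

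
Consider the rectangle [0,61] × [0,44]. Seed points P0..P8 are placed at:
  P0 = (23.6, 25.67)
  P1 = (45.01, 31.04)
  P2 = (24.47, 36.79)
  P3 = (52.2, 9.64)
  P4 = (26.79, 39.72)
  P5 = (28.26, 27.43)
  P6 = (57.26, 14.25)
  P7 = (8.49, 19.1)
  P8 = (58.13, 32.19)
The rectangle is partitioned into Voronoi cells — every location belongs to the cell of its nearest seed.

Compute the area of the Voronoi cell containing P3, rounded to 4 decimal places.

Area of P3's cell: 425.2418

1. box [0,61]×[0,44]: [(0, 0) (61, 0) (61, 44) (0, 44)]
2. ⊥bis P3·P0 via (37.9,17.655): [(28.0046, 0) (61, 0) (61, 44) (52.6661, 44)]  |A|=909.2456
3. ⊥bis P3·P1 via (48.605,20.34): [(37.2705, 16.5318) (28.0046, 0) (61, 0) (61, 24.5045)]  |A|=563.4772
4. ⊥bis P3·P2 via (38.335,23.215): [(37.2705, 16.5318) (28.0046, 0) (61, 0) (61, 24.5045)]  |A|=563.4772
5. ⊥bis P3·P4 via (39.495,24.68): [(37.2705, 16.5318) (28.0046, 0) (61, 0) (61, 24.5045)]  |A|=563.4772
6. ⊥bis P3·P5 via (40.23,18.535): [(39.2309, 17.1905) (32.7558, 8.477) (28.0046, 0) (61, 0) (61, 24.5045)]  |A|=557.0687
7. ⊥bis P3·P6 via (54.73,11.945): [(47.4386, 19.9481) (39.2309, 17.1905) (32.7558, 8.477) (28.0046, 0) (61, 0) (61, 5.063)]  |A|=425.2418
8. ⊥bis P3·P7 via (30.345,14.37): [(47.4386, 19.9481) (39.2309, 17.1905) (32.7558, 8.477) (28.0046, 0) (61, 0) (61, 5.063)]  |A|=425.2418
9. ⊥bis P3·P8 via (55.165,20.915): [(47.4386, 19.9481) (39.2309, 17.1905) (32.7558, 8.477) (28.0046, 0) (61, 0) (61, 5.063)]  |A|=425.2418
10. canonical 6-gon: [(47.4386, 19.9481) (39.2309, 17.1905) (32.7558, 8.477) (28.0046, 0) (61, 0) (61, 5.063)]
11. shoelace: 425.2418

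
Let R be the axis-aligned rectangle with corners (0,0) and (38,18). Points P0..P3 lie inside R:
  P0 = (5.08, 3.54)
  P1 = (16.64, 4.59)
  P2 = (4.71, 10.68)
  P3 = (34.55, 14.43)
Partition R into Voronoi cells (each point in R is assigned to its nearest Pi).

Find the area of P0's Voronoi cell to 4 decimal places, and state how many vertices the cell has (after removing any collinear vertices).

1. box [0,38]×[0,18]: [(0, 0) (38, 0) (38, 18) (0, 18)]
2. ⊥bis P0·P1 via (10.86,4.065): [(0, 0) (11.2292, 0) (9.5943, 18) (0, 18)]  |A|=187.4115
3. ⊥bis P0·P2 via (4.895,7.11): [(0, 6.8563) (0, 0) (11.2292, 0) (10.5568, 7.4034)]  |A|=77.7576
4. ⊥bis P0·P3 via (19.815,8.985): [(0, 6.8563) (0, 0) (11.2292, 0) (10.5568, 7.4034)]  |A|=77.7576
5. canonical 4-gon: [(0, 6.8563) (0, 0) (11.2292, 0) (10.5568, 7.4034)]
6. shoelace: 77.7576

Area of P0's cell: 77.7576 (4 vertices)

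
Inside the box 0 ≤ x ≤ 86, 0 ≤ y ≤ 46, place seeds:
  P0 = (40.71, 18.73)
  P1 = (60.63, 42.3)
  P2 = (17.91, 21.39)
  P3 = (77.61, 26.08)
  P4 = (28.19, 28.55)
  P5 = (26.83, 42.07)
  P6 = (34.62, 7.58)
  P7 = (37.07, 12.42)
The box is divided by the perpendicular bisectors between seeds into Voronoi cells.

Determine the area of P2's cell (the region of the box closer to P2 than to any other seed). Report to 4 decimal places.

1. box [0,86]×[0,46]: [(0, 0) (86, 0) (86, 46) (0, 46)]
2. ⊥bis P2·P0 via (29.31,20.06): [(0, 0) (26.9697, 0) (32.3363, 46) (0, 46)]  |A|=1364.038
3. ⊥bis P2·P1 via (39.27,31.845): [(0, 0) (26.9697, 0) (32.3363, 46) (0, 46)]  |A|=1364.038
4. ⊥bis P2·P3 via (47.76,23.735): [(0, 0) (26.9697, 0) (32.3363, 46) (0, 46)]  |A|=1364.038
5. ⊥bis P2·P4 via (23.05,24.97): [(0, 0) (26.9697, 0) (28.9025, 16.5672) (8.4026, 46) (0, 46)]  |A|=1011.8207
6. ⊥bis P2·P5 via (22.37,31.73): [(0, 41.379) (0, 0) (26.9697, 0) (28.9025, 16.5672) (16.6118, 34.2137)]  |A|=923.9209
7. ⊥bis P2·P6 via (26.265,14.485): [(0, 41.379) (0, 0) (14.2939, 0) (28.4833, 17.1691) (16.6118, 34.2137)]  |A|=811.0503
8. ⊥bis P2·P7 via (27.49,16.905): [(0, 41.379) (0, 0) (14.2939, 0) (26.4773, 14.7419) (27.9632, 17.9158) (16.6118, 34.2137)]  |A|=809.6702
9. canonical 6-gon: [(0, 41.379) (0, 0) (14.2939, 0) (26.4773, 14.7419) (27.9632, 17.9158) (16.6118, 34.2137)]
10. shoelace: 809.6702

Area of P2's cell: 809.6702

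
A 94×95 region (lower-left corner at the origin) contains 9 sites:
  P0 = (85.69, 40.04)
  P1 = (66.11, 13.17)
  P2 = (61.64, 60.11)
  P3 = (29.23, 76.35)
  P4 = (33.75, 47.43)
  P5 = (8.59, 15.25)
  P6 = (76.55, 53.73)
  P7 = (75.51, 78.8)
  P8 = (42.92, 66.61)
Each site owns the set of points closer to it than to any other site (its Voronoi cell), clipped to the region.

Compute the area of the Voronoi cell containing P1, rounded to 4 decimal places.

Area of P1's cell: 1529.1562

1. box [0,94]×[0,95]: [(0, 0) (94, 0) (94, 95) (0, 95)]
2. ⊥bis P1·P0 via (75.9,26.605): [(0, 81.9129) (0, 0) (94, 0) (94, 13.4156)]  |A|=4480.4393
3. ⊥bis P1·P2 via (63.875,36.64): [(62.3306, 36.4929) (0, 30.5573) (0, 0) (94, 0) (94, 13.4156)]  |A|=2879.9284
4. ⊥bis P1·P3 via (47.67,44.76): [(62.3306, 36.4929) (27.8887, 33.2131) (0, 16.9336) (0, 0) (94, 0) (94, 13.4156)]  |A|=2689.9548
5. ⊥bis P1·P4 via (49.93,30.3): [(62.3306, 36.4929) (55.8313, 35.874) (17.851, 0) (94, 0) (94, 13.4156)]  |A|=1706.7086
6. ⊥bis P1·P5 via (37.35,14.21): [(62.3306, 36.4929) (55.8313, 35.874) (37.5075, 18.5665) (36.8361, 0) (94, 0) (94, 13.4156)]  |A|=1530.4646
7. ⊥bis P1·P6 via (71.33,33.45): [(63.8721, 35.3696) (60.2703, 36.2967) (55.8313, 35.874) (37.5075, 18.5665) (36.8361, 0) (94, 0) (94, 13.4156)]  |A|=1529.1562
8. ⊥bis P1·P7 via (70.81,45.985): [(63.8721, 35.3696) (60.2703, 36.2967) (55.8313, 35.874) (37.5075, 18.5665) (36.8361, 0) (94, 0) (94, 13.4156)]  |A|=1529.1562
9. ⊥bis P1·P8 via (54.515,39.89): [(63.8721, 35.3696) (60.2703, 36.2967) (55.8313, 35.874) (37.5075, 18.5665) (36.8361, 0) (94, 0) (94, 13.4156)]  |A|=1529.1562
10. canonical 7-gon: [(63.8721, 35.3696) (60.2703, 36.2967) (55.8313, 35.874) (37.5075, 18.5665) (36.8361, 0) (94, 0) (94, 13.4156)]
11. shoelace: 1529.1562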